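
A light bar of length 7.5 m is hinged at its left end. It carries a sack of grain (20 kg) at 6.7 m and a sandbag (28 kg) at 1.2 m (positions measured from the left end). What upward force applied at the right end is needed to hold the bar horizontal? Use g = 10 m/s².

Choose the left end as the axis so the unknown pivot reaction has zero arm there.
Sack of grain: 20 × 10 = 200 N down at 6.7 m → arm 6.7 m, τ = 200 × 6.7 = 1340 N·m clockwise.
Sandbag: 28 × 10 = 280 N down at 1.2 m → arm 1.2 m, τ = 280 × 1.2 = 336 N·m clockwise.
Net moment of the loads = 1676 N·m clockwise.
The upward force F acts at the right end, arm 7.5 m, giving F × 7.5 counterclockwise.
Στ = 0 ⇒ F × 7.5 = 1676 ⇒ F = 1676 / 7.5 = 223 N.

F ≈ 223 N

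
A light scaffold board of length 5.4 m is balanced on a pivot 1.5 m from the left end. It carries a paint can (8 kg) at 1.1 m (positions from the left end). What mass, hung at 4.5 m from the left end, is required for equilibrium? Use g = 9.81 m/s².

m ≈ 1.07 kg

Take moments about the pivot (at 1.5 m from the left end).
Paint can: 8 × 9.81 = 78.48 N down at 1.1 m → arm 0.4 m, τ = 78.48 × 0.4 = 31.39 N·m counterclockwise.
Net moment of known loads = 31.39 N·m counterclockwise.
An unknown mass m at 4.5 m has arm 3 m; its moment is m·g·3 clockwise.
For rotational equilibrium, m × 9.81 × 3 = 31.39, so m = 31.39 / (9.81 × 3) = 1.07 kg.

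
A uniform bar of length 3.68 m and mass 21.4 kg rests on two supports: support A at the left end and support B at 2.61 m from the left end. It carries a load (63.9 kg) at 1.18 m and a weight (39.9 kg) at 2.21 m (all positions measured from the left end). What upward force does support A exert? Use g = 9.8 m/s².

Take moments about support B.
Beam weight: 21.4 × 9.8 = 209.7 N down at 1.84 m → arm 0.77 m, τ = 209.7 × 0.77 = 161.5 N·m counterclockwise.
Load: 63.9 × 9.8 = 626.2 N down at 1.18 m → arm 1.43 m, τ = 626.2 × 1.43 = 895.5 N·m counterclockwise.
Weight: 39.9 × 9.8 = 391 N down at 2.21 m → arm 0.4 m, τ = 391 × 0.4 = 156.4 N·m counterclockwise.
Net load moment about support B = 1213 N·m counterclockwise.
Reaction R at support A is upward at 0 m, arm 2.61 m → moment R × 2.61 clockwise.
For rotational equilibrium, R × 2.61 = 1213, so R = 465 N.

R_A ≈ 465 N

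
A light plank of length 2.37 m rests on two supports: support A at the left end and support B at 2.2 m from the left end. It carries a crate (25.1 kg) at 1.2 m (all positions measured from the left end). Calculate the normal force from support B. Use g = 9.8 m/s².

Taking torques about support A:
Crate: 25.1 × 9.8 = 246 N down at 1.2 m → arm 1.2 m, τ = 246 × 1.2 = 295.2 N·m clockwise.
Net load moment about support A = 295.2 N·m clockwise.
Reaction R at support B is upward at 2.2 m, arm 2.2 m → moment R × 2.2 counterclockwise.
Setting net torque to zero: R × 2.2 = 295.2 → R = 134 N.

R_B ≈ 134 N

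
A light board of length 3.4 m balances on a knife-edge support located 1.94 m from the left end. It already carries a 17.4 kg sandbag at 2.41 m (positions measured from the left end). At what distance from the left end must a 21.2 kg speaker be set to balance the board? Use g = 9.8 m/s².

Sum moments about the knife-edge support (at 1.94 m from the left end) (the support reaction has zero arm there).
Sandbag: 17.4 × 9.8 = 170.5 N down at 2.41 m → arm 0.47 m, τ = 170.5 × 0.47 = 80.13 N·m clockwise.
Net moment of existing loads = 80.13 N·m clockwise.
The speaker weighs 21.2 × 9.8 = 207.8 N and must supply an equal counterclockwise moment, so its lever arm about the knife-edge support is 80.13 / 207.8 = 0.386 m.
That puts it at 1.94 − 0.386 = 1.55 m from the left end.

x ≈ 1.55 m from the left end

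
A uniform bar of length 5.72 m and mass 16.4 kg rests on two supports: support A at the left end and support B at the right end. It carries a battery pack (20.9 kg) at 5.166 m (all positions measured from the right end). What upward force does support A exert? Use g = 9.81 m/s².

R_A ≈ 266 N

Choose support B as the axis so its reaction then has zero moment arm.
Beam weight: 16.4 × 9.81 = 160.9 N down at 2.86 m → arm 2.86 m, τ = 160.9 × 2.86 = 460.2 N·m counterclockwise.
Battery pack: 20.9 × 9.81 = 205 N down at 5.166 m → arm 5.166 m, τ = 205 × 5.166 = 1059 N·m counterclockwise.
Net load moment about support B = 1519 N·m counterclockwise.
Reaction R at support A is upward at 5.72 m, arm 5.72 m → moment R × 5.72 clockwise.
Στ = 0 ⇒ R × 5.72 = 1519 ⇒ R = 266 N.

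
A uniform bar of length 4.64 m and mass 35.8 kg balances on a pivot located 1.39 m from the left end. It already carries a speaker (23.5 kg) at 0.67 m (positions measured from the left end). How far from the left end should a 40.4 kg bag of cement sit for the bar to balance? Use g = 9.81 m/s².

Sum moments about the pivot (at 1.39 m from the left end) (the support reaction has zero arm there).
Beam weight: 35.8 × 9.81 = 351.2 N down at 2.32 m → arm 0.93 m, τ = 351.2 × 0.93 = 326.6 N·m clockwise.
Speaker: 23.5 × 9.81 = 230.5 N down at 0.67 m → arm 0.72 m, τ = 230.5 × 0.72 = 166 N·m counterclockwise.
Net moment of existing loads = 160.6 N·m clockwise.
The bag of cement weighs 40.4 × 9.81 = 396.3 N and must supply an equal counterclockwise moment, so its lever arm about the pivot is 160.6 / 396.3 = 0.405 m.
That puts it at 1.39 − 0.405 = 0.985 m from the left end.

x ≈ 0.985 m from the left end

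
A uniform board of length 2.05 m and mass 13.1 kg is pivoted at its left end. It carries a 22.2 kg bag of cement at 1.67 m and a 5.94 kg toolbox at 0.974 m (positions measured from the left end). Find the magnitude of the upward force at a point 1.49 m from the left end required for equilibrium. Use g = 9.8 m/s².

About the left end:
Beam weight: 13.1 × 9.8 = 128.4 N down at 1.025 m → arm 1.025 m, τ = 128.4 × 1.025 = 131.6 N·m clockwise.
Bag of cement: 22.2 × 9.8 = 217.6 N down at 1.67 m → arm 1.67 m, τ = 217.6 × 1.67 = 363.4 N·m clockwise.
Toolbox: 5.94 × 9.8 = 58.21 N down at 0.974 m → arm 0.974 m, τ = 58.21 × 0.974 = 56.7 N·m clockwise.
Net moment of the loads = 551.7 N·m clockwise.
The upward force F acts at a point 1.49 m from the left end, arm 1.49 m, giving F × 1.49 counterclockwise.
Setting net torque to zero: F × 1.49 = 551.7 → F = 551.7 / 1.49 = 370 N.

F ≈ 370 N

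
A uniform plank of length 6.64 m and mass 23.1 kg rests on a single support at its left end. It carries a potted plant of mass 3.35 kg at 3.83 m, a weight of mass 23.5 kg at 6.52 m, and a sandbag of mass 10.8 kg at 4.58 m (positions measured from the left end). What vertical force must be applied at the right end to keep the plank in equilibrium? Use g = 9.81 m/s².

About the left end:
Beam weight: 23.1 × 9.81 = 226.6 N down at 3.32 m → arm 3.32 m, τ = 226.6 × 3.32 = 752.3 N·m clockwise.
Potted plant: 3.35 × 9.81 = 32.86 N down at 3.83 m → arm 3.83 m, τ = 32.86 × 3.83 = 125.9 N·m clockwise.
Weight: 23.5 × 9.81 = 230.5 N down at 6.52 m → arm 6.52 m, τ = 230.5 × 6.52 = 1503 N·m clockwise.
Sandbag: 10.8 × 9.81 = 105.9 N down at 4.58 m → arm 4.58 m, τ = 105.9 × 4.58 = 485 N·m clockwise.
Net moment of the loads = 2866 N·m clockwise.
The upward force F acts at the right end, arm 6.64 m, giving F × 6.64 counterclockwise.
For rotational equilibrium, F × 6.64 = 2866, so F = 2866 / 6.64 = 432 N.

F ≈ 432 N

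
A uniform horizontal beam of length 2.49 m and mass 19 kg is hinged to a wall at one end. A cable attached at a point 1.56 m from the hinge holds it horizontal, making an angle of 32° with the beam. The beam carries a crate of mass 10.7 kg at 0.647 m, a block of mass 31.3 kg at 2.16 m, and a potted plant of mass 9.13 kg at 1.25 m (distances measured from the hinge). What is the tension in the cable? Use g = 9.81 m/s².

Sum moments about the hinge (the unknown hinge reaction has zero arm there).
Beam weight: 19 × 9.81 = 186.4 N down at 1.245 m → arm 1.245 m, τ = 186.4 × 1.245 = 232.1 N·m clockwise.
Crate: 10.7 × 9.81 = 105 N down at 0.647 m → arm 0.647 m, τ = 105 × 0.647 = 67.94 N·m clockwise.
Block: 31.3 × 9.81 = 307.1 N down at 2.16 m → arm 2.16 m, τ = 307.1 × 2.16 = 663.3 N·m clockwise.
Potted plant: 9.13 × 9.81 = 89.57 N down at 1.25 m → arm 1.25 m, τ = 89.57 × 1.25 = 112 N·m clockwise.
Total clockwise load moment = 1075 N·m.
The cable tension T acts at 1.56 m; only its component perpendicular to the beam, T sinθ, produces torque. sin 32° = 0.5299.
For rotational equilibrium, T × 1.56 × 0.5299 = 1075, so T = 1075 / 0.8266 = 1300 N.

T ≈ 1300 N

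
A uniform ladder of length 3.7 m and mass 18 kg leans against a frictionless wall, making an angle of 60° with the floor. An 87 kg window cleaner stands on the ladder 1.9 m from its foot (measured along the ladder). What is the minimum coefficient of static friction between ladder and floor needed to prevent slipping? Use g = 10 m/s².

Choose the foot of the ladder as the axis so the floor normal and friction both act there and drop out.
Ladder weight 18×10 = 180 N acts at 1.85 m along the ladder; its horizontal arm is 1.85·cos60° = 0.925 m → τ = 166.5 N·m clockwise.
Window cleaner: 87×10 = 870 N at 1.9 m → arm 0.95 m → τ = 826.5 N·m clockwise.
Wall normal N acts horizontally at the top; its moment arm is the height L sinθ = 3.7·sin60° = 3.204 m, counterclockwise.
For rotational equilibrium, N × 3.204 = 993, so N = 309.9 N.
ΣFx = 0 ⇒ f = N_wall = 309.9 N. ΣFy = 0 ⇒ N_floor = 1050 N.
μ_min = f / N_floor = 309.9 / 1050 = 0.295.

μ_min ≈ 0.295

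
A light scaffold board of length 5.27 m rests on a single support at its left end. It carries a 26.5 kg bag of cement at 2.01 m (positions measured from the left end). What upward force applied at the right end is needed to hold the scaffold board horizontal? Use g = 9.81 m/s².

Taking torques about the left end:
Bag of cement: 26.5 × 9.81 = 260 N down at 2.01 m → arm 2.01 m, τ = 260 × 2.01 = 522.6 N·m clockwise.
Net moment of the loads = 522.6 N·m clockwise.
The upward force F acts at the right end, arm 5.27 m, giving F × 5.27 counterclockwise.
For rotational equilibrium, F × 5.27 = 522.6, so F = 522.6 / 5.27 = 99.2 N.

F ≈ 99.2 N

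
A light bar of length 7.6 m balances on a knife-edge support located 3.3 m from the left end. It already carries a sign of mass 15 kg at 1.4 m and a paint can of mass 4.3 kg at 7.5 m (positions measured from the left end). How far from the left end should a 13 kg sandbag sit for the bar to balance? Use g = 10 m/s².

x ≈ 4.1 m from the left end

Choose the knife-edge support (at 3.3 m from the left end) as the axis so the support reaction has zero arm there.
Sign: 15 × 10 = 150 N down at 1.4 m → arm 1.9 m, τ = 150 × 1.9 = 285 N·m counterclockwise.
Paint can: 4.3 × 10 = 43 N down at 7.5 m → arm 4.2 m, τ = 43 × 4.2 = 180.6 N·m clockwise.
Net moment of existing loads = 104.4 N·m counterclockwise.
The sandbag weighs 13 × 10 = 130 N and must supply an equal clockwise moment, so its lever arm about the knife-edge support is 104.4 / 130 = 0.803 m.
That puts it at 3.3 + 0.803 = 4.1 m from the left end.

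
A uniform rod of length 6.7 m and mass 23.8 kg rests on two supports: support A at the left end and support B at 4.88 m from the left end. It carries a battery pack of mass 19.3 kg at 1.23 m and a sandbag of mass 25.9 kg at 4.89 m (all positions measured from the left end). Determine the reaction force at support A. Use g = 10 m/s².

R_A ≈ 218 N

Choose support B as the axis so its reaction then has zero moment arm.
Beam weight: 23.8 × 10 = 238 N down at 3.35 m → arm 1.53 m, τ = 238 × 1.53 = 364.1 N·m counterclockwise.
Battery pack: 19.3 × 10 = 193 N down at 1.23 m → arm 3.65 m, τ = 193 × 3.65 = 704.4 N·m counterclockwise.
Sandbag: 25.9 × 10 = 259 N down at 4.89 m → arm 0.01 m, τ = 259 × 0.01 = 2.59 N·m clockwise.
Net load moment about support B = 1066 N·m counterclockwise.
Reaction R at support A is upward at 0 m, arm 4.88 m → moment R × 4.88 clockwise.
Στ = 0 ⇒ R × 4.88 = 1066 ⇒ R = 218 N.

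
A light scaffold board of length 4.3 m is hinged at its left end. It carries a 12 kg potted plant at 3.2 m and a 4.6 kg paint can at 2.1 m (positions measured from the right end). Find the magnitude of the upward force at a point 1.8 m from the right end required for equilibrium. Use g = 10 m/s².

F ≈ 93.3 N

Choose the left end as the axis so the unknown pivot reaction has zero arm there.
Potted plant: 12 × 10 = 120 N down at 3.2 m → arm 1.1 m, τ = 120 × 1.1 = 132 N·m clockwise.
Paint can: 4.6 × 10 = 46 N down at 2.1 m → arm 2.2 m, τ = 46 × 2.2 = 101.2 N·m clockwise.
Net moment of the loads = 233.2 N·m clockwise.
The upward force F acts at a point 1.8 m from the right end, arm 2.5 m, giving F × 2.5 counterclockwise.
Balancing moments: F × 2.5 = 233.2, giving F = 233.2 / 2.5 = 93.3 N.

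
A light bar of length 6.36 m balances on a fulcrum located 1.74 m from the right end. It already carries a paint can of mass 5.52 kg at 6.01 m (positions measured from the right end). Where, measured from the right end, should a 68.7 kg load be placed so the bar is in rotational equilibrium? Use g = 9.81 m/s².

Sum moments about the fulcrum (at 1.74 m from the right end) (the support reaction has zero arm there).
Paint can: 5.52 × 9.81 = 54.15 N down at 6.01 m → arm 4.27 m, τ = 54.15 × 4.27 = 231.2 N·m counterclockwise.
Net moment of existing loads = 231.2 N·m counterclockwise.
The load weighs 68.7 × 9.81 = 673.9 N and must supply an equal clockwise moment, so its lever arm about the fulcrum is 231.2 / 673.9 = 0.343 m.
That puts it at 1.74 − 0.343 = 1.4 m from the right end.

x ≈ 1.4 m from the right end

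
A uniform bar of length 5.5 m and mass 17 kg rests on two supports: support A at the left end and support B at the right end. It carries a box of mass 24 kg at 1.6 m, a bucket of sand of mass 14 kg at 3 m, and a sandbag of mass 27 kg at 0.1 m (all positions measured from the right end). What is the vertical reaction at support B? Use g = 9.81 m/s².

R_B ≈ 573 N

Sum moments about support A (its reaction then has zero moment arm).
Beam weight: 17 × 9.81 = 166.8 N down at 2.75 m → arm 2.75 m, τ = 166.8 × 2.75 = 458.7 N·m clockwise.
Box: 24 × 9.81 = 235.4 N down at 1.6 m → arm 3.9 m, τ = 235.4 × 3.9 = 918.1 N·m clockwise.
Bucket of sand: 14 × 9.81 = 137.3 N down at 3 m → arm 2.5 m, τ = 137.3 × 2.5 = 343.2 N·m clockwise.
Sandbag: 27 × 9.81 = 264.9 N down at 0.1 m → arm 5.4 m, τ = 264.9 × 5.4 = 1430 N·m clockwise.
Net load moment about support A = 3150 N·m clockwise.
Reaction R at support B is upward at 0 m, arm 5.5 m → moment R × 5.5 counterclockwise.
Balancing moments: R × 5.5 = 3150, giving R = 573 N.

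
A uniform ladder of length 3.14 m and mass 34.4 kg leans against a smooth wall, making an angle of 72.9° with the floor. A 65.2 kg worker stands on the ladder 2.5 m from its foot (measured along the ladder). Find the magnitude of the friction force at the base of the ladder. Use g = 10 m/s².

f ≈ 213 N

Sum moments about the foot of the ladder (the floor normal and friction both act there and drop out).
Ladder weight 34.4×10 = 344 N acts at 1.57 m along the ladder; its horizontal arm is 1.57·cos72.9° = 0.4616 m → τ = 158.8 N·m clockwise.
Worker: 65.2×10 = 652 N at 2.5 m → arm 0.7351 m → τ = 479.3 N·m clockwise.
Wall normal N acts horizontally at the top; its moment arm is the height L sinθ = 3.14·sin72.9° = 3.001 m, counterclockwise.
Στ = 0 ⇒ N × 3.001 = 638.1 ⇒ N = 213 N.
ΣFx = 0: friction at the foot balances the wall's push, so f = N_wall = 213 N.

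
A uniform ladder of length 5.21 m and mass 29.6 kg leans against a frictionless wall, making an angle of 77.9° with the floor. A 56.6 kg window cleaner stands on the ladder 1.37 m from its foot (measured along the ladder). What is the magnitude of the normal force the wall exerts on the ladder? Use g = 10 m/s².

About the foot of the ladder:
Ladder weight 29.6×10 = 296 N acts at 2.605 m along the ladder; its horizontal arm is 2.605·cos77.9° = 0.5461 m → τ = 161.6 N·m clockwise.
Window cleaner: 56.6×10 = 566 N at 1.37 m → arm 0.2872 m → τ = 162.6 N·m clockwise.
Wall normal N acts horizontally at the top; its moment arm is the height L sinθ = 5.21·sin77.9° = 5.094 m, counterclockwise.
Balancing moments: N × 5.094 = 324.2, giving N = 63.6 N.

N_wall ≈ 63.6 N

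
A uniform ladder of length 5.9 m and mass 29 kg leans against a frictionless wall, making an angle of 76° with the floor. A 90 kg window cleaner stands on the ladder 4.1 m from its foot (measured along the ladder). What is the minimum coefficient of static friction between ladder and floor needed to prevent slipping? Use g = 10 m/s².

μ_min ≈ 0.161

Taking torques about the foot of the ladder:
Ladder weight 29×10 = 290 N acts at 2.95 m along the ladder; its horizontal arm is 2.95·cos76° = 0.7137 m → τ = 207 N·m clockwise.
Window cleaner: 90×10 = 900 N at 4.1 m → arm 0.9919 m → τ = 892.7 N·m clockwise.
Wall normal N acts horizontally at the top; its moment arm is the height L sinθ = 5.9·sin76° = 5.725 m, counterclockwise.
Setting net torque to zero: N × 5.725 = 1100 → N = 192.1 N.
ΣFx = 0 ⇒ f = N_wall = 192.1 N. ΣFy = 0 ⇒ N_floor = 1190 N.
μ_min = f / N_floor = 192.1 / 1190 = 0.161.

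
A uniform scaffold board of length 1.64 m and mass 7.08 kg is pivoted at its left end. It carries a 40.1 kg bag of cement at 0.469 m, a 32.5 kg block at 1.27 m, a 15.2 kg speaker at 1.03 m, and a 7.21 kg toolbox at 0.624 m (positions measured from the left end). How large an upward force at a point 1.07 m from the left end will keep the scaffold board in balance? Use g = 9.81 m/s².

Take moments about the left end.
Beam weight: 7.08 × 9.81 = 69.45 N down at 0.82 m → arm 0.82 m, τ = 69.45 × 0.82 = 56.95 N·m clockwise.
Bag of cement: 40.1 × 9.81 = 393.4 N down at 0.469 m → arm 0.469 m, τ = 393.4 × 0.469 = 184.5 N·m clockwise.
Block: 32.5 × 9.81 = 318.8 N down at 1.27 m → arm 1.27 m, τ = 318.8 × 1.27 = 404.9 N·m clockwise.
Speaker: 15.2 × 9.81 = 149.1 N down at 1.03 m → arm 1.03 m, τ = 149.1 × 1.03 = 153.6 N·m clockwise.
Toolbox: 7.21 × 9.81 = 70.73 N down at 0.624 m → arm 0.624 m, τ = 70.73 × 0.624 = 44.14 N·m clockwise.
Net moment of the loads = 844.1 N·m clockwise.
The upward force F acts at a point 1.07 m from the left end, arm 1.07 m, giving F × 1.07 counterclockwise.
For rotational equilibrium, F × 1.07 = 844.1, so F = 844.1 / 1.07 = 789 N.

F ≈ 789 N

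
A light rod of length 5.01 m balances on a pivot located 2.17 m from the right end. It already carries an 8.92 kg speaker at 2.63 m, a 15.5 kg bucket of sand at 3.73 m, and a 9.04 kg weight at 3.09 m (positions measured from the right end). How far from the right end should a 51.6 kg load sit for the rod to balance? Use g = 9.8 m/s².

x ≈ 1.46 m from the right end

Sum moments about the pivot (at 2.17 m from the right end) (the support reaction has zero arm there).
Speaker: 8.92 × 9.8 = 87.42 N down at 2.63 m → arm 0.46 m, τ = 87.42 × 0.46 = 40.21 N·m counterclockwise.
Bucket of sand: 15.5 × 9.8 = 151.9 N down at 3.73 m → arm 1.56 m, τ = 151.9 × 1.56 = 237 N·m counterclockwise.
Weight: 9.04 × 9.8 = 88.59 N down at 3.09 m → arm 0.92 m, τ = 88.59 × 0.92 = 81.5 N·m counterclockwise.
Net moment of existing loads = 358.7 N·m counterclockwise.
The load weighs 51.6 × 9.8 = 505.7 N and must supply an equal clockwise moment, so its lever arm about the pivot is 358.7 / 505.7 = 0.709 m.
That puts it at 2.17 − 0.709 = 1.46 m from the right end.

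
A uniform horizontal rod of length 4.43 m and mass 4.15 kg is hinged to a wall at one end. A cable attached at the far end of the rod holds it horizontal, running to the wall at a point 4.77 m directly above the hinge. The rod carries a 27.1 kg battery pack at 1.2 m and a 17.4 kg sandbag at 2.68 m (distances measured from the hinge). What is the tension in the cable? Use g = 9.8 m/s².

Choose the hinge as the axis so the unknown hinge reaction has zero arm there.
Beam weight: 4.15 × 9.8 = 40.67 N down at 2.215 m → arm 2.215 m, τ = 40.67 × 2.215 = 90.08 N·m clockwise.
Battery pack: 27.1 × 9.8 = 265.6 N down at 1.2 m → arm 1.2 m, τ = 265.6 × 1.2 = 318.7 N·m clockwise.
Sandbag: 17.4 × 9.8 = 170.5 N down at 2.68 m → arm 2.68 m, τ = 170.5 × 2.68 = 456.9 N·m clockwise.
Total clockwise load moment = 865.7 N·m.
The cable tension T acts at 4.43 m; only its component perpendicular to the rod, T sinθ, produces torque. sinθ = h/√(h²+d²) = 4.77/√(4.77²+4.43²) = 0.7327.
Balancing moments: T × 4.43 × 0.7327 = 865.7, giving T = 865.7 / 3.246 = 267 N.

T ≈ 267 N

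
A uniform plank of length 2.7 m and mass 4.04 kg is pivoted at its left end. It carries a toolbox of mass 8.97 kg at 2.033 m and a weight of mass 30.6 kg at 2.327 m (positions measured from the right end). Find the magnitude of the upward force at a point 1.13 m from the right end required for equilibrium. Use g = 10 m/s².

Choose the left end as the axis so the unknown pivot reaction has zero arm there.
Beam weight: 4.04 × 10 = 40.4 N down at 1.35 m → arm 1.35 m, τ = 40.4 × 1.35 = 54.54 N·m clockwise.
Toolbox: 8.97 × 10 = 89.7 N down at 2.033 m → arm 0.667 m, τ = 89.7 × 0.667 = 59.83 N·m clockwise.
Weight: 30.6 × 10 = 306 N down at 2.327 m → arm 0.373 m, τ = 306 × 0.373 = 114.1 N·m clockwise.
Net moment of the loads = 228.5 N·m clockwise.
The upward force F acts at a point 1.13 m from the right end, arm 1.57 m, giving F × 1.57 counterclockwise.
Setting net torque to zero: F × 1.57 = 228.5 → F = 228.5 / 1.57 = 146 N.

F ≈ 146 N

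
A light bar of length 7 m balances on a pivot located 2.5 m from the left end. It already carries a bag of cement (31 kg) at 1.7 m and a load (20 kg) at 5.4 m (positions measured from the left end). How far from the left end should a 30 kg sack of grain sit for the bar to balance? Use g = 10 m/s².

About the pivot (at 2.5 m from the left end):
Bag of cement: 31 × 10 = 310 N down at 1.7 m → arm 0.8 m, τ = 310 × 0.8 = 248 N·m counterclockwise.
Load: 20 × 10 = 200 N down at 5.4 m → arm 2.9 m, τ = 200 × 2.9 = 580 N·m clockwise.
Net moment of existing loads = 332 N·m clockwise.
The sack of grain weighs 30 × 10 = 300 N and must supply an equal counterclockwise moment, so its lever arm about the pivot is 332 / 300 = 1.11 m.
That puts it at 2.5 − 1.11 = 1.39 m from the left end.

x ≈ 1.39 m from the left end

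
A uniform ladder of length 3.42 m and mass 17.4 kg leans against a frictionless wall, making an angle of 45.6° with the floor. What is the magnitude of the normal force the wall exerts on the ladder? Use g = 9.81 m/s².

About the foot of the ladder:
Ladder weight 17.4×9.81 = 170.7 N acts at 1.71 m along the ladder; its horizontal arm is 1.71·cos45.6° = 1.196 m → τ = 204.2 N·m clockwise.
Wall normal N acts horizontally at the top; its moment arm is the height L sinθ = 3.42·sin45.6° = 2.443 m, counterclockwise.
Balancing moments: N × 2.443 = 204.2, giving N = 83.6 N.

N_wall ≈ 83.6 N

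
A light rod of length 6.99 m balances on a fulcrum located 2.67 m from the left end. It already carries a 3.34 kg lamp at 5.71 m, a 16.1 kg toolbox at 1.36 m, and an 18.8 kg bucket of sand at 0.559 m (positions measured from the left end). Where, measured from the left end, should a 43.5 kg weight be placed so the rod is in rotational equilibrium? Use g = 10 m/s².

Sum moments about the fulcrum (at 2.67 m from the left end) (the support reaction has zero arm there).
Lamp: 3.34 × 10 = 33.4 N down at 5.71 m → arm 3.04 m, τ = 33.4 × 3.04 = 101.5 N·m clockwise.
Toolbox: 16.1 × 10 = 161 N down at 1.36 m → arm 1.31 m, τ = 161 × 1.31 = 210.9 N·m counterclockwise.
Bucket of sand: 18.8 × 10 = 188 N down at 0.559 m → arm 2.111 m, τ = 188 × 2.111 = 396.9 N·m counterclockwise.
Net moment of existing loads = 506.3 N·m counterclockwise.
The weight weighs 43.5 × 10 = 435 N and must supply an equal clockwise moment, so its lever arm about the fulcrum is 506.3 / 435 = 1.16 m.
That puts it at 2.67 + 1.16 = 3.83 m from the left end.

x ≈ 3.83 m from the left end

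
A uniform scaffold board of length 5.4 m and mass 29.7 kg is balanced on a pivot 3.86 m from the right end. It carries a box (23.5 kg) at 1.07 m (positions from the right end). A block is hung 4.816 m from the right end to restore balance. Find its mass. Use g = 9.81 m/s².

m ≈ 105 kg

Sum moments about the pivot (at 3.86 m from the right end) (the support reaction has zero arm there).
Beam weight: 29.7 × 9.81 = 291.4 N down at 2.7 m → arm 1.16 m, τ = 291.4 × 1.16 = 338 N·m clockwise.
Box: 23.5 × 9.81 = 230.5 N down at 1.07 m → arm 2.79 m, τ = 230.5 × 2.79 = 643.1 N·m clockwise.
Net moment of known loads = 981.1 N·m clockwise.
An unknown mass m at 4.816 m has arm 0.956 m; its moment is m·g·0.956 counterclockwise.
Στ = 0 ⇒ m × 9.81 × 0.956 = 981.1 ⇒ m = 981.1 / (9.81 × 0.956) = 105 kg.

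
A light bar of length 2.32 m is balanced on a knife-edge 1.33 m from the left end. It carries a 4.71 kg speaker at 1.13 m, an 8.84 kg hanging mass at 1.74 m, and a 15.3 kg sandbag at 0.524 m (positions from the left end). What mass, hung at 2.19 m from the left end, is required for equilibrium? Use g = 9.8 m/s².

m ≈ 11.2 kg

About the knife-edge (at 1.33 m from the left end):
Speaker: 4.71 × 9.8 = 46.16 N down at 1.13 m → arm 0.2 m, τ = 46.16 × 0.2 = 9.232 N·m counterclockwise.
Hanging mass: 8.84 × 9.8 = 86.63 N down at 1.74 m → arm 0.41 m, τ = 86.63 × 0.41 = 35.52 N·m clockwise.
Sandbag: 15.3 × 9.8 = 149.9 N down at 0.524 m → arm 0.806 m, τ = 149.9 × 0.806 = 120.8 N·m counterclockwise.
Net moment of known loads = 94.51 N·m counterclockwise.
An unknown mass m at 2.19 m has arm 0.86 m; its moment is m·g·0.86 clockwise.
Στ = 0 ⇒ m × 9.8 × 0.86 = 94.51 ⇒ m = 94.51 / (9.8 × 0.86) = 11.2 kg.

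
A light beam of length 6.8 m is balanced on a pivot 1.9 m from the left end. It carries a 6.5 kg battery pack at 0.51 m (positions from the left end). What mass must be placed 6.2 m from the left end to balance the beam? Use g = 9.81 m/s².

About the pivot (at 1.9 m from the left end):
Battery pack: 6.5 × 9.81 = 63.77 N down at 0.51 m → arm 1.39 m, τ = 63.77 × 1.39 = 88.64 N·m counterclockwise.
Net moment of known loads = 88.64 N·m counterclockwise.
An unknown mass m at 6.2 m has arm 4.3 m; its moment is m·g·4.3 clockwise.
Στ = 0 ⇒ m × 9.81 × 4.3 = 88.64 ⇒ m = 88.64 / (9.81 × 4.3) = 2.1 kg.

m ≈ 2.1 kg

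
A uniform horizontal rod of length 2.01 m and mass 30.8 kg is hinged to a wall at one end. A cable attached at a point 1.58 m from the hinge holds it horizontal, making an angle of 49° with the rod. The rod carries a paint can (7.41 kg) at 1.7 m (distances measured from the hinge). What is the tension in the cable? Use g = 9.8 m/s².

Sum moments about the hinge (the unknown hinge reaction has zero arm there).
Beam weight: 30.8 × 9.8 = 301.8 N down at 1.005 m → arm 1.005 m, τ = 301.8 × 1.005 = 303.3 N·m clockwise.
Paint can: 7.41 × 9.8 = 72.62 N down at 1.7 m → arm 1.7 m, τ = 72.62 × 1.7 = 123.5 N·m clockwise.
Total clockwise load moment = 426.8 N·m.
The cable tension T acts at 1.58 m; only its component perpendicular to the rod, T sinθ, produces torque. sin 49° = 0.7547.
Balancing moments: T × 1.58 × 0.7547 = 426.8, giving T = 426.8 / 1.192 = 358 N.

T ≈ 358 N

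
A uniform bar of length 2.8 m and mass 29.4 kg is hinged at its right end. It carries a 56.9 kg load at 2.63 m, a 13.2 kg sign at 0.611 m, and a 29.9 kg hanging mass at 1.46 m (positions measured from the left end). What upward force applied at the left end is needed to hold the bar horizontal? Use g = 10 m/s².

F ≈ 428 N

Take moments about the right end.
Beam weight: 29.4 × 10 = 294 N down at 1.4 m → arm 1.4 m, τ = 294 × 1.4 = 411.6 N·m counterclockwise.
Load: 56.9 × 10 = 569 N down at 2.63 m → arm 0.17 m, τ = 569 × 0.17 = 96.73 N·m counterclockwise.
Sign: 13.2 × 10 = 132 N down at 0.611 m → arm 2.189 m, τ = 132 × 2.189 = 288.9 N·m counterclockwise.
Hanging mass: 29.9 × 10 = 299 N down at 1.46 m → arm 1.34 m, τ = 299 × 1.34 = 400.7 N·m counterclockwise.
Net moment of the loads = 1198 N·m counterclockwise.
The upward force F acts at the left end, arm 2.8 m, giving F × 2.8 clockwise.
For rotational equilibrium, F × 2.8 = 1198, so F = 1198 / 2.8 = 428 N.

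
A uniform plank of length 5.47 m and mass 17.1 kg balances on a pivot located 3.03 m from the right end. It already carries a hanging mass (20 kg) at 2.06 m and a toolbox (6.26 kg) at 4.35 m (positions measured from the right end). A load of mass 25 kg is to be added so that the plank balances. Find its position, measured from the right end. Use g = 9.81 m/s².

Choose the pivot (at 3.03 m from the right end) as the axis so the support reaction has zero arm there.
Beam weight: 17.1 × 9.81 = 167.8 N down at 2.735 m → arm 0.295 m, τ = 167.8 × 0.295 = 49.5 N·m clockwise.
Hanging mass: 20 × 9.81 = 196.2 N down at 2.06 m → arm 0.97 m, τ = 196.2 × 0.97 = 190.3 N·m clockwise.
Toolbox: 6.26 × 9.81 = 61.41 N down at 4.35 m → arm 1.32 m, τ = 61.41 × 1.32 = 81.06 N·m counterclockwise.
Net moment of existing loads = 158.7 N·m clockwise.
The load weighs 25 × 9.81 = 245.2 N and must supply an equal counterclockwise moment, so its lever arm about the pivot is 158.7 / 245.2 = 0.647 m.
That puts it at 3.03 + 0.647 = 3.68 m from the right end.

x ≈ 3.68 m from the right end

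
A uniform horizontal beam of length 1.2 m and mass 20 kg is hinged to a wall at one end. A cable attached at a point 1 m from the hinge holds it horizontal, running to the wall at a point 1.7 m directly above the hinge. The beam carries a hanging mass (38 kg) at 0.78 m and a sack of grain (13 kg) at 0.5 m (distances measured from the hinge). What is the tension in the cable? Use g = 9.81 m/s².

T ≈ 548 N

Sum moments about the hinge (the unknown hinge reaction has zero arm there).
Beam weight: 20 × 9.81 = 196.2 N down at 0.6 m → arm 0.6 m, τ = 196.2 × 0.6 = 117.7 N·m clockwise.
Hanging mass: 38 × 9.81 = 372.8 N down at 0.78 m → arm 0.78 m, τ = 372.8 × 0.78 = 290.8 N·m clockwise.
Sack of grain: 13 × 9.81 = 127.5 N down at 0.5 m → arm 0.5 m, τ = 127.5 × 0.5 = 63.75 N·m clockwise.
Total clockwise load moment = 472.2 N·m.
The cable tension T acts at 1 m; only its component perpendicular to the beam, T sinθ, produces torque. sinθ = h/√(h²+d²) = 1.7/√(1.7²+1²) = 0.8619.
Setting net torque to zero: T × 1 × 0.8619 = 472.2 → T = 472.2 / 0.8619 = 548 N.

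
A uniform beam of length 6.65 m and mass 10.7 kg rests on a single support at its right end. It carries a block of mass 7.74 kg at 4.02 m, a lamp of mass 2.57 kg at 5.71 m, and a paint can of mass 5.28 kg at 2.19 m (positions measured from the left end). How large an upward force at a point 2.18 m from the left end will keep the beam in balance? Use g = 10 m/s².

F ≈ 183 N

Taking torques about the right end:
Beam weight: 10.7 × 10 = 107 N down at 3.325 m → arm 3.325 m, τ = 107 × 3.325 = 355.8 N·m counterclockwise.
Block: 7.74 × 10 = 77.4 N down at 4.02 m → arm 2.63 m, τ = 77.4 × 2.63 = 203.6 N·m counterclockwise.
Lamp: 2.57 × 10 = 25.7 N down at 5.71 m → arm 0.94 m, τ = 25.7 × 0.94 = 24.16 N·m counterclockwise.
Paint can: 5.28 × 10 = 52.8 N down at 2.19 m → arm 4.46 m, τ = 52.8 × 4.46 = 235.5 N·m counterclockwise.
Net moment of the loads = 819.1 N·m counterclockwise.
The upward force F acts at a point 2.18 m from the left end, arm 4.47 m, giving F × 4.47 clockwise.
Στ = 0 ⇒ F × 4.47 = 819.1 ⇒ F = 819.1 / 4.47 = 183 N.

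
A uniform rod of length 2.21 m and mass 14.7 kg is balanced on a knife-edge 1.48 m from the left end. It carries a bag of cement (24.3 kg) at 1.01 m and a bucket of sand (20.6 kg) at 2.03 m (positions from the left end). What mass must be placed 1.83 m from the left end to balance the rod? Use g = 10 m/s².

m ≈ 16 kg

Choose the knife-edge (at 1.48 m from the left end) as the axis so the support reaction has zero arm there.
Beam weight: 14.7 × 10 = 147 N down at 1.105 m → arm 0.375 m, τ = 147 × 0.375 = 55.12 N·m counterclockwise.
Bag of cement: 24.3 × 10 = 243 N down at 1.01 m → arm 0.47 m, τ = 243 × 0.47 = 114.2 N·m counterclockwise.
Bucket of sand: 20.6 × 10 = 206 N down at 2.03 m → arm 0.55 m, τ = 206 × 0.55 = 113.3 N·m clockwise.
Net moment of known loads = 56.02 N·m counterclockwise.
An unknown mass m at 1.83 m has arm 0.35 m; its moment is m·g·0.35 clockwise.
Balancing moments: m × 10 × 0.35 = 56.02, giving m = 56.02 / (10 × 0.35) = 16 kg.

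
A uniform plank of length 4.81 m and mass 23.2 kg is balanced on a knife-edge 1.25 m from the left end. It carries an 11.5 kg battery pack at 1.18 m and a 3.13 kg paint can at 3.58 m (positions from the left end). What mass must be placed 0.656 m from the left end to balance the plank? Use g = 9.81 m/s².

m ≈ 56 kg

Take moments about the knife-edge (at 1.25 m from the left end).
Beam weight: 23.2 × 9.81 = 227.6 N down at 2.405 m → arm 1.155 m, τ = 227.6 × 1.155 = 262.9 N·m clockwise.
Battery pack: 11.5 × 9.81 = 112.8 N down at 1.18 m → arm 0.07 m, τ = 112.8 × 0.07 = 7.896 N·m counterclockwise.
Paint can: 3.13 × 9.81 = 30.71 N down at 3.58 m → arm 2.33 m, τ = 30.71 × 2.33 = 71.55 N·m clockwise.
Net moment of known loads = 326.6 N·m clockwise.
An unknown mass m at 0.656 m has arm 0.594 m; its moment is m·g·0.594 counterclockwise.
Setting net torque to zero: m × 9.81 × 0.594 = 326.6 → m = 326.6 / (9.81 × 0.594) = 56 kg.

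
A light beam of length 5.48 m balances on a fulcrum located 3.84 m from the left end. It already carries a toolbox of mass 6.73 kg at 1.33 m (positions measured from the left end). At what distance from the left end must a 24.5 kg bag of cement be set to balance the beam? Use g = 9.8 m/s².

x ≈ 4.53 m from the left end

Take moments about the fulcrum (at 3.84 m from the left end).
Toolbox: 6.73 × 9.8 = 65.95 N down at 1.33 m → arm 2.51 m, τ = 65.95 × 2.51 = 165.5 N·m counterclockwise.
Net moment of existing loads = 165.5 N·m counterclockwise.
The bag of cement weighs 24.5 × 9.8 = 240.1 N and must supply an equal clockwise moment, so its lever arm about the fulcrum is 165.5 / 240.1 = 0.689 m.
That puts it at 3.84 + 0.689 = 4.53 m from the left end.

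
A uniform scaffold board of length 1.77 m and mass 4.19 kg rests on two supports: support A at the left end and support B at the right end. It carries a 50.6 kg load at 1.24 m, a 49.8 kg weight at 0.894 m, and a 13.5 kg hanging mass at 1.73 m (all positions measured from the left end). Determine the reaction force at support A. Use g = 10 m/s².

R_A ≈ 422 N

Choose support B as the axis so its reaction then has zero moment arm.
Beam weight: 4.19 × 10 = 41.9 N down at 0.885 m → arm 0.885 m, τ = 41.9 × 0.885 = 37.08 N·m counterclockwise.
Load: 50.6 × 10 = 506 N down at 1.24 m → arm 0.53 m, τ = 506 × 0.53 = 268.2 N·m counterclockwise.
Weight: 49.8 × 10 = 498 N down at 0.894 m → arm 0.876 m, τ = 498 × 0.876 = 436.2 N·m counterclockwise.
Hanging mass: 13.5 × 10 = 135 N down at 1.73 m → arm 0.04 m, τ = 135 × 0.04 = 5.4 N·m counterclockwise.
Net load moment about support B = 746.9 N·m counterclockwise.
Reaction R at support A is upward at 0 m, arm 1.77 m → moment R × 1.77 clockwise.
For rotational equilibrium, R × 1.77 = 746.9, so R = 422 N.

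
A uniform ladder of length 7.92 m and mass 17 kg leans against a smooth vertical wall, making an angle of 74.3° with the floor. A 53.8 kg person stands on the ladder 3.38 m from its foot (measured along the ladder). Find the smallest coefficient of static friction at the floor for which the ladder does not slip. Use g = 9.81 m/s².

Taking torques about the foot of the ladder:
Ladder weight 17×9.81 = 166.8 N acts at 3.96 m along the ladder; its horizontal arm is 3.96·cos74.3° = 1.072 m → τ = 178.8 N·m clockwise.
Person: 53.8×9.81 = 527.8 N at 3.38 m → arm 0.9146 m → τ = 482.7 N·m clockwise.
Wall normal N acts horizontally at the top; its moment arm is the height L sinθ = 7.92·sin74.3° = 7.625 m, counterclockwise.
For rotational equilibrium, N × 7.625 = 661.5, so N = 86.75 N.
ΣFx = 0 ⇒ f = N_wall = 86.75 N. ΣFy = 0 ⇒ N_floor = 694.6 N.
μ_min = f / N_floor = 86.75 / 694.6 = 0.125.

μ_min ≈ 0.125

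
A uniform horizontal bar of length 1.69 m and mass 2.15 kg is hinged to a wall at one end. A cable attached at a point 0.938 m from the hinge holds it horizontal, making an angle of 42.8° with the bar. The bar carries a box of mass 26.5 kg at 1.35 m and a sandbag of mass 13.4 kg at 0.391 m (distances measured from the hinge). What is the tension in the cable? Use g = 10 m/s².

About the hinge:
Beam weight: 2.15 × 10 = 21.5 N down at 0.845 m → arm 0.845 m, τ = 21.5 × 0.845 = 18.17 N·m clockwise.
Box: 26.5 × 10 = 265 N down at 1.35 m → arm 1.35 m, τ = 265 × 1.35 = 357.8 N·m clockwise.
Sandbag: 13.4 × 10 = 134 N down at 0.391 m → arm 0.391 m, τ = 134 × 0.391 = 52.39 N·m clockwise.
Total clockwise load moment = 428.4 N·m.
The cable tension T acts at 0.938 m; only its component perpendicular to the bar, T sinθ, produces torque. sin 42.8° = 0.6794.
For rotational equilibrium, T × 0.938 × 0.6794 = 428.4, so T = 428.4 / 0.6373 = 672 N.

T ≈ 672 N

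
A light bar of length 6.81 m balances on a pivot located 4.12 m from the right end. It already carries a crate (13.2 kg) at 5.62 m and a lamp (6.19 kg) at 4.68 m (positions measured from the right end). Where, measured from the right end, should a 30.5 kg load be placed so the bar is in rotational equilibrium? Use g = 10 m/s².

Sum moments about the pivot (at 4.12 m from the right end) (the support reaction has zero arm there).
Crate: 13.2 × 10 = 132 N down at 5.62 m → arm 1.5 m, τ = 132 × 1.5 = 198 N·m counterclockwise.
Lamp: 6.19 × 10 = 61.9 N down at 4.68 m → arm 0.56 m, τ = 61.9 × 0.56 = 34.66 N·m counterclockwise.
Net moment of existing loads = 232.7 N·m counterclockwise.
The load weighs 30.5 × 10 = 305 N and must supply an equal clockwise moment, so its lever arm about the pivot is 232.7 / 305 = 0.763 m.
That puts it at 4.12 − 0.763 = 3.36 m from the right end.

x ≈ 3.36 m from the right end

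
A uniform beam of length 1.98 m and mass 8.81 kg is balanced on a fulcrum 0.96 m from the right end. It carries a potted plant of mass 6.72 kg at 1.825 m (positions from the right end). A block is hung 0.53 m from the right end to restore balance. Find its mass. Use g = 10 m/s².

m ≈ 14.1 kg

Take moments about the fulcrum (at 0.96 m from the right end).
Beam weight: 8.81 × 10 = 88.1 N down at 0.99 m → arm 0.03 m, τ = 88.1 × 0.03 = 2.643 N·m counterclockwise.
Potted plant: 6.72 × 10 = 67.2 N down at 1.825 m → arm 0.865 m, τ = 67.2 × 0.865 = 58.13 N·m counterclockwise.
Net moment of known loads = 60.77 N·m counterclockwise.
An unknown mass m at 0.53 m has arm 0.43 m; its moment is m·g·0.43 clockwise.
For rotational equilibrium, m × 10 × 0.43 = 60.77, so m = 60.77 / (10 × 0.43) = 14.1 kg.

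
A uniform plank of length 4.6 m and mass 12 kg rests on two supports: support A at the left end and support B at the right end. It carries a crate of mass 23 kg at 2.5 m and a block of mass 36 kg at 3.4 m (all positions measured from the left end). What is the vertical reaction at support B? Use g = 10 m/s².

R_B ≈ 451 N

Sum moments about support A (its reaction then has zero moment arm).
Beam weight: 12 × 10 = 120 N down at 2.3 m → arm 2.3 m, τ = 120 × 2.3 = 276 N·m clockwise.
Crate: 23 × 10 = 230 N down at 2.5 m → arm 2.5 m, τ = 230 × 2.5 = 575 N·m clockwise.
Block: 36 × 10 = 360 N down at 3.4 m → arm 3.4 m, τ = 360 × 3.4 = 1224 N·m clockwise.
Net load moment about support A = 2075 N·m clockwise.
Reaction R at support B is upward at 4.6 m, arm 4.6 m → moment R × 4.6 counterclockwise.
Setting net torque to zero: R × 4.6 = 2075 → R = 451 N.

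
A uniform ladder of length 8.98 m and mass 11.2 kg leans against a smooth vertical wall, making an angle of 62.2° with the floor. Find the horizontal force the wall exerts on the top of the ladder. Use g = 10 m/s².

N_wall ≈ 29.5 N

Choose the foot of the ladder as the axis so the floor normal and friction both act there and drop out.
Ladder weight 11.2×10 = 112 N acts at 4.49 m along the ladder; its horizontal arm is 4.49·cos62.2° = 2.094 m → τ = 234.5 N·m clockwise.
Wall normal N acts horizontally at the top; its moment arm is the height L sinθ = 8.98·sin62.2° = 7.944 m, counterclockwise.
Στ = 0 ⇒ N × 7.944 = 234.5 ⇒ N = 29.5 N.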